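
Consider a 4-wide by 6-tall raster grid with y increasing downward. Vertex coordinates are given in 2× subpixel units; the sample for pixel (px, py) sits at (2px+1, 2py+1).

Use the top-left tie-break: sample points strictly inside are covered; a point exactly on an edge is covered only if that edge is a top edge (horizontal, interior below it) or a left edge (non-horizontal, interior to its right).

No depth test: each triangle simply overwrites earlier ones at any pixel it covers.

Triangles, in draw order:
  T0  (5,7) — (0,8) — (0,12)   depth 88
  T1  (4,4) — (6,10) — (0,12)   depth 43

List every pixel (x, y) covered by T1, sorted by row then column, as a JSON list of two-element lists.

T0:
  2·area = 20  (B↔C swapped to make it positive)
  edge (5, 7)→(0, 12): d=(-5,5) right/bottom  bias=-1
  edge (0, 12)→(0, 8): d=(0,-4) top-left  bias=+0
  edge (0, 8)→(5, 7): d=(5,-1) top-left  bias=+0
    (3,2)@(7, 5): e=[0,28,-8] → ·  [on edge]
    (2,3)@(5, 7): e=[0,20,0] → ·  [on edge]
    (0,4)@(1, 9): e=[10,4,6] → #
    (1,4)@(3, 9): e=[0,12,8] → ·  [on edge]
    (0,5)@(1, 11): e=[0,4,16] → ·  [on edge]
  covered (1 px):
    · · · ·
    · · · ·
    · · · ·
    · · · ·
    # · · ·
    · · · ·
T1:
  2·area = 40
  edge (4, 4)→(6, 10): d=(2,6) right/bottom  bias=-1
  edge (6, 10)→(0, 12): d=(-6,2) right/bottom  bias=-1
  edge (0, 12)→(4, 4): d=(4,-8) top-left  bias=+0
    (1,0)@(3, 1): e=[0,60,-20] → ·  [on edge]
    (1,3)@(3, 7): e=[12,24,4] → #
    (2,3)@(5, 7): e=[0,20,20] → ·  [on edge]
    (1,4)@(3, 9): e=[16,12,12] → #
    (2,4)@(5, 9): e=[4,8,28] → #
    (3,4)@(7, 9): e=[-8,4,44] → ·
    (0,5)@(1, 11): e=[32,4,4] → #
    (1,5)@(3, 11): e=[20,0,20] → ·  [on edge]
    (2,5)@(5, 11): e=[8,-4,36] → ·
  covered (4 px):
    · · · ·
    · · · ·
    · · · ·
    · # · ·
    · # # ·
    # · · ·

Answer: [[1,3],[1,4],[2,4],[0,5]]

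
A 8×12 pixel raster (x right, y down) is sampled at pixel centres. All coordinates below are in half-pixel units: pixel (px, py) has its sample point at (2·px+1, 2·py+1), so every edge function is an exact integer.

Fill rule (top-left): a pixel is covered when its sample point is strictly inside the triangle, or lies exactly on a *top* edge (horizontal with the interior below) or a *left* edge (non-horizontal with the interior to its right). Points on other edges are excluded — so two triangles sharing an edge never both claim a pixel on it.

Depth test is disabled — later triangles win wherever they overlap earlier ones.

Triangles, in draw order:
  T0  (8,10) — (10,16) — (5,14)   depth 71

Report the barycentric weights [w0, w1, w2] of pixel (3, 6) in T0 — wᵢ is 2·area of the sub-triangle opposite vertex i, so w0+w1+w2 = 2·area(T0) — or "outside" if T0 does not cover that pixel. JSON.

T0:
  2·area = 26
  edge (8, 10)→(10, 16): d=(2,6) right/bottom  bias=-1
  edge (10, 16)→(5, 14): d=(-5,-2) top-left  bias=+0
  edge (5, 14)→(8, 10): d=(3,-4) top-left  bias=+0
    (2,0)@(5, 1): e=[0,65,-39] → ·  [on edge]
    (3,3)@(7, 7): e=[0,39,-13] → ·  [on edge]
    (3,6)@(7, 13): e=[12,9,5] → █
    (4,6)@(9, 13): e=[0,13,13] → ·  [on edge]
    (3,7)@(7, 15): e=[16,-1,11] → ·
    (4,7)@(9, 15): e=[4,3,19] → █
    (5,7)@(11, 15): e=[-8,7,27] → ·
    (4,8)@(9, 17): e=[8,-7,25] → ·
    (5,9)@(11, 19): e=[0,-13,39] → ·  [on edge]
  covered (2 px):
    · · · · · · · ·
    · · · · · · · ·
    · · · · · · · ·
    · · · · · · · ·
    · · · · · · · ·
    · · · · · · · ·
    · · · █ · · · ·
    · · · · █ · · ·
    · · · · · · · ·
    · · · · · · · ·
    · · · · · · · ·
    · · · · · · · ·

Answer: [9,5,12]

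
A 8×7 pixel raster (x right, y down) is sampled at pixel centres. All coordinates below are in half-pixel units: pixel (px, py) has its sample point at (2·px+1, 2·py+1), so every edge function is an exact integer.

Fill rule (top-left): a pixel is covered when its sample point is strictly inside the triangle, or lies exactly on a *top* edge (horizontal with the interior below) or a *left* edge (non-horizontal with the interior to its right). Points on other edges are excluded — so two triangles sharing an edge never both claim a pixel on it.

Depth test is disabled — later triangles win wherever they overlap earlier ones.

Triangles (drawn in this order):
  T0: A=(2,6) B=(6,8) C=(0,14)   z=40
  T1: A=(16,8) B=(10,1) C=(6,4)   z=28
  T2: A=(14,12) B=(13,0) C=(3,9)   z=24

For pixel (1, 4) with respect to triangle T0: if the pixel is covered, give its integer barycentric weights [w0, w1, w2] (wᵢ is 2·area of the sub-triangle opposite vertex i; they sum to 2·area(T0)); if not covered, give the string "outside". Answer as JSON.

T0:
  2·area = 36
  edge (2, 6)→(6, 8): d=(4,2) right/bottom  bias=-1
  edge (6, 8)→(0, 14): d=(-6,6) right/bottom  bias=-1
  edge (0, 14)→(2, 6): d=(2,-8) top-left  bias=+0
    (6,0)@(13, 1): e=[-42,0,78] → ·  [on edge]
    (5,1)@(11, 3): e=[-30,0,66] → ·  [on edge]
    (4,2)@(9, 5): e=[-18,0,54] → ·  [on edge]
    (1,3)@(3, 7): e=[2,24,10] → █
    (2,3)@(5, 7): e=[-2,12,26] → ·
    (3,3)@(7, 7): e=[-6,0,42] → ·  [on edge]
    (1,4)@(3, 9): e=[10,12,14] → █
    (2,4)@(5, 9): e=[6,0,30] → ·  [on edge]
    (0,5)@(1, 11): e=[22,12,2] → █
    (1,5)@(3, 11): e=[18,0,18] → ·  [on edge]
    (0,6)@(1, 13): e=[30,0,6] → ·  [on edge]
  covered (3 px):
    · · · · · · · ·
    · · · · · · · ·
    · · · · · · · ·
    · █ · · · · · ·
    · █ · · · · · ·
    █ · · · · · · ·
    · · · · · · · ·
T1:
  2·area = 46  (B↔C swapped to make it positive)
  edge (16, 8)→(6, 4): d=(-10,-4) top-left  bias=+0
  edge (6, 4)→(10, 1): d=(4,-3) top-left  bias=+0
  edge (10, 1)→(16, 8): d=(6,7) right/bottom  bias=-1
    (4,1)@(9, 3): e=[22,5,19] → █
    (5,1)@(11, 3): e=[30,11,5] → █
    (6,1)@(13, 3): e=[38,17,-9] → ·
    (4,2)@(9, 5): e=[2,13,31] → █
    (6,2)@(13, 5): e=[18,25,3] → █
    (7,2)@(15, 5): e=[26,31,-11] → ·
    (4,3)@(9, 7): e=[-18,21,43] → ·
    (5,3)@(11, 7): e=[-10,27,29] → ·
    (6,3)@(13, 7): e=[-2,33,15] → ·
    (7,3)@(15, 7): e=[6,39,1] → █
    (7,4)@(15, 9): e=[-14,47,13] → ·
  covered (6 px):
    · · · · · · · ·
    · · · · █ █ · ·
    · · · · █ █ █ ·
    · · · · · · · █
    · · · · · · · ·
    · · · · · · · ·
    · · · · · · · ·
T2:
  2·area = 129  (B↔C swapped to make it positive)
  edge (14, 12)→(3, 9): d=(-11,-3) top-left  bias=+0
  edge (3, 9)→(13, 0): d=(10,-9) top-left  bias=+0
  edge (13, 0)→(14, 12): d=(1,12) right/bottom  bias=-1
    (6,0)@(13, 1): e=[118,10,1] → █
    (7,0)@(15, 1): e=[124,28,-23] → ·
    (5,1)@(11, 3): e=[90,12,27] → █
    (7,1)@(15, 3): e=[102,48,-21] → ·
    (4,2)@(9, 5): e=[62,14,53] → █
    (7,2)@(15, 5): e=[80,68,-19] → ·
    (3,3)@(7, 7): e=[34,16,79] → █
    (7,3)@(15, 7): e=[58,88,-17] → ·
    (1,4)@(3, 9): e=[0,0,129] → █  [on edge]
    (2,4)@(5, 9): e=[6,18,105] → █
    (7,4)@(15, 9): e=[36,108,-15] → ·
    (1,5)@(3, 11): e=[-22,20,131] → ·
  covered (18 px):
    · · · · · · █ ·
    · · · · · █ █ ·
    · · · · █ █ █ ·
    · · · █ █ █ █ ·
    · █ █ █ █ █ █ ·
    · · · · · █ █ ·
    · · · · · · · ·

Final: [12,14,10]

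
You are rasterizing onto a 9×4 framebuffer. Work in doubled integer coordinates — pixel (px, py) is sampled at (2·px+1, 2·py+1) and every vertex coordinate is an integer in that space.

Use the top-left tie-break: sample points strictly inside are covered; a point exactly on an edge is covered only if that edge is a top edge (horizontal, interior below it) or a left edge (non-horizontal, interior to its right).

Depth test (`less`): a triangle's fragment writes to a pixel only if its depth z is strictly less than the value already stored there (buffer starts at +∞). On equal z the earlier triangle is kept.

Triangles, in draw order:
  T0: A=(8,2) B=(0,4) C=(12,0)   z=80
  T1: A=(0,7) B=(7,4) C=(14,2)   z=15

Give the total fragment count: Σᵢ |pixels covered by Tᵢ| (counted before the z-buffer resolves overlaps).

T0:
  2·area = 8
  edge (8, 2)→(0, 4): d=(-8,2) right/bottom  bias=-1
  edge (0, 4)→(12, 0): d=(12,-4) top-left  bias=+0
  edge (12, 0)→(8, 2): d=(-4,2) right/bottom  bias=-1
    (4,0)@(9, 1): e=[6,0,2] → X  [on edge]
    (5,0)@(11, 1): e=[2,8,-2] → .
    (1,1)@(3, 3): e=[2,0,6] → X  [on edge]
    (2,1)@(5, 3): e=[-2,8,2] → .
    (4,1)@(9, 3): e=[-10,24,-6] → .
    (1,2)@(3, 5): e=[-14,24,-2] → .
  covered (2 px):
    . . . . X . . . .
    . X . . . . . . .
    . . . . . . . . .
    . . . . . . . . .
T1:
  2·area = 7
  edge (0, 7)→(7, 4): d=(7,-3) top-left  bias=+0
  edge (7, 4)→(14, 2): d=(7,-2) top-left  bias=+0
  edge (14, 2)→(0, 7): d=(-14,5) right/bottom  bias=-1
    (5,1)@(11, 3): e=[5,1,1] → X
    (6,1)@(13, 3): e=[11,5,-9] → .
    (2,2)@(5, 5): e=[1,3,3] → X
    (3,2)@(7, 5): e=[7,7,-7] → .
    (5,2)@(11, 5): e=[19,15,-27] → .
    (2,3)@(5, 7): e=[15,17,-25] → .
  covered (2 px):
    . . . . . . . . .
    . . . . . X . . .
    . . X . . . . . .
    . . . . . . . . .

Result: 4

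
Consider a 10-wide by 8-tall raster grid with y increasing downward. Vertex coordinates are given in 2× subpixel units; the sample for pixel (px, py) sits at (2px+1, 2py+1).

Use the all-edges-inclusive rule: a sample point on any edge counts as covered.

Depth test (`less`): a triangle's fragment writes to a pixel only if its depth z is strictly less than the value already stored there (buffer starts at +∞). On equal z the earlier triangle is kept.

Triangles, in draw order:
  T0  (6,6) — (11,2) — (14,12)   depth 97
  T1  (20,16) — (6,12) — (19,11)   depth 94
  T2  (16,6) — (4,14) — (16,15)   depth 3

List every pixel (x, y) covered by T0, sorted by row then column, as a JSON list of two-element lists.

T0:
  2·area = 62
  edge (6, 6)→(11, 2): d=(5,-4) inclusive
  edge (11, 2)→(14, 12): d=(3,10) inclusive
  edge (14, 12)→(6, 6): d=(-8,-6) inclusive
    (5,1)@(11, 3): e=[5,3,54] → █
    (6,1)@(13, 3): e=[13,-17,66] → ·
    (4,2)@(9, 5): e=[7,29,26] → █
    (6,2)@(13, 5): e=[23,-11,50] → ·
    (4,3)@(9, 7): e=[17,35,10] → █
    (6,3)@(13, 7): e=[33,-5,34] → ·
    (4,4)@(9, 9): e=[27,41,-6] → ·
    (5,4)@(11, 9): e=[35,21,6] → █
    (6,4)@(13, 9): e=[43,1,18] → █
    (7,4)@(15, 9): e=[51,-19,30] → ·
    (5,5)@(11, 11): e=[45,27,-10] → ·
    (6,5)@(13, 11): e=[53,7,2] → █
  covered (8 px):
    · · · · · · · · · ·
    · · · · · █ · · · ·
    · · · · █ █ · · · ·
    · · · · █ █ · · · ·
    · · · · · █ █ · · ·
    · · · · · · █ · · ·
    · · · · · · · · · ·
    · · · · · · · · · ·
T1:
  2·area = 66
  edge (20, 16)→(6, 12): d=(-14,-4) inclusive
  edge (6, 12)→(19, 11): d=(13,-1) inclusive
  edge (19, 11)→(20, 16): d=(1,5) inclusive
    (8,0)@(17, 1): e=[198,-132,0] → ·  [on edge]
    (9,5)@(19, 11): e=[66,0,0] → █  [on edge]
    (5,6)@(11, 13): e=[6,18,42] → █
    (6,6)@(13, 13): e=[14,20,32] → █
    (7,6)@(15, 13): e=[22,22,22] → █
    (8,6)@(17, 13): e=[30,24,12] → █
    (5,7)@(11, 15): e=[-22,44,44] → ·
    (6,7)@(13, 15): e=[-14,46,34] → ·
    (7,7)@(15, 15): e=[-6,48,24] → ·
    (8,7)@(17, 15): e=[2,50,14] → █
  covered (8 px):
    · · · · · · · · · ·
    · · · · · · · · · ·
    · · · · · · · · · ·
    · · · · · · · · · ·
    · · · · · · · · · ·
    · · · · · · · · · █
    · · · · · █ █ █ █ █
    · · · · · · · · █ █
T2:
  2·area = 108  (B↔C swapped to make it positive)
  edge (16, 6)→(16, 15): d=(0,9) inclusive
  edge (16, 15)→(4, 14): d=(-12,-1) inclusive
  edge (4, 14)→(16, 6): d=(12,-8) inclusive
    (7,3)@(15, 7): e=[9,95,4] → █
    (8,3)@(17, 7): e=[-9,97,20] → ·
    (6,4)@(13, 9): e=[27,69,12] → █
    (8,4)@(17, 9): e=[-9,73,44] → ·
    (4,5)@(9, 11): e=[63,41,4] → █
    (5,5)@(11, 11): e=[45,43,20] → █
    (8,5)@(17, 11): e=[-9,49,68] → ·
    (3,6)@(7, 13): e=[81,15,12] → █
    (8,6)@(17, 13): e=[-9,25,92] → ·
    (3,7)@(7, 15): e=[81,-9,36] → ·
    (4,7)@(9, 15): e=[63,-7,52] → ·
    (5,7)@(11, 15): e=[45,-5,68] → ·
  covered (12 px):
    · · · · · · · · · ·
    · · · · · · · · · ·
    · · · · · · · · · ·
    · · · · · · · █ · ·
    · · · · · · █ █ · ·
    · · · · █ █ █ █ · ·
    · · · █ █ █ █ █ · ·
    · · · · · · · · · ·

Answer: [[5,1],[4,2],[5,2],[4,3],[5,3],[5,4],[6,4],[6,5]]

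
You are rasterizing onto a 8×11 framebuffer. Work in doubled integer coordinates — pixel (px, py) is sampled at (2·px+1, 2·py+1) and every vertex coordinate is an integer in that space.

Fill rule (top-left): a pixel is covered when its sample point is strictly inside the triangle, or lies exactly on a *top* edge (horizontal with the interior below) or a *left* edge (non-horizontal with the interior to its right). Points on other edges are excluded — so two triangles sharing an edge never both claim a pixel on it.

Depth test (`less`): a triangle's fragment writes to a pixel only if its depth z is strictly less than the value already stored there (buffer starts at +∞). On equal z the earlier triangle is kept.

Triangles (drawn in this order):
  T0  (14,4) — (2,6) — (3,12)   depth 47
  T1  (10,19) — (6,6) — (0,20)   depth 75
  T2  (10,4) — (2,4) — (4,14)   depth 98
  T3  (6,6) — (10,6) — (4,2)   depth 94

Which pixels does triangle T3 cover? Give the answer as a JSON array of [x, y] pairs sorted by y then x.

T0:
  2·area = 74  (B↔C swapped to make it positive)
  edge (14, 4)→(3, 12): d=(-11,8) right/bottom  bias=-1
  edge (3, 12)→(2, 6): d=(-1,-6) top-left  bias=+0
  edge (2, 6)→(14, 4): d=(12,-2) top-left  bias=+0
    (4,2)@(9, 5): e=[29,43,2] → X
    (5,2)@(11, 5): e=[13,55,6] → X
    (6,2)@(13, 5): e=[-3,67,10] → .
    (1,3)@(3, 7): e=[55,5,14] → X
    (2,3)@(5, 7): e=[39,17,18] → X
    (3,3)@(7, 7): e=[23,29,22] → X
    (5,3)@(11, 7): e=[-9,53,30] → .
    (1,4)@(3, 9): e=[33,3,38] → X
    (4,4)@(9, 9): e=[-15,39,50] → .
    (1,5)@(3, 11): e=[11,1,62] → X
    (2,5)@(5, 11): e=[-5,13,66] → .
    (3,5)@(7, 11): e=[-21,25,70] → .
  covered (10 px):
    . . . . . . . .
    . . . . . . . .
    . . . . X X . .
    . X X X X . . .
    . X X X . . . .
    . X . . . . . .
    . . . . . . . .
    . . . . . . . .
    . . . . . . . .
    . . . . . . . .
    . . . . . . . .
T1:
  2·area = 134  (B↔C swapped to make it positive)
  edge (10, 19)→(0, 20): d=(-10,1) right/bottom  bias=-1
  edge (0, 20)→(6, 6): d=(6,-14) top-left  bias=+0
  edge (6, 6)→(10, 19): d=(4,13) right/bottom  bias=-1
    (2,4)@(5, 9): e=[105,4,25] → X
    (3,4)@(7, 9): e=[103,32,-1] → .
    (2,5)@(5, 11): e=[85,16,33] → X
    (3,5)@(7, 11): e=[83,44,7] → X
    (4,5)@(9, 11): e=[81,72,-19] → .
    (1,6)@(3, 13): e=[67,0,67] → X  [on edge]
    (4,6)@(9, 13): e=[61,84,-11] → .
    (1,7)@(3, 15): e=[47,12,75] → X
    (4,7)@(9, 15): e=[41,96,-3] → .
    (1,8)@(3, 17): e=[27,24,83] → X
    (4,8)@(9, 17): e=[21,108,5] → X
    (5,8)@(11, 17): e=[19,136,-21] → .
  covered (18 px):
    . . . . . . . .
    . . . . . . . .
    . . . . . . . .
    . . . . . . . .
    . . X . . . . .
    . . X X . . . .
    . X X X . . . .
    . X X X . . . .
    . X X X X . . .
    X X X X X . . .
    . . . . . . . .
T2:
  2·area = 80  (B↔C swapped to make it positive)
  edge (10, 4)→(4, 14): d=(-6,10) right/bottom  bias=-1
  edge (4, 14)→(2, 4): d=(-2,-10) top-left  bias=+0
  edge (2, 4)→(10, 4): d=(8,0) top-left  bias=+0
    (1,2)@(3, 5): e=[64,8,8] → X
    (2,2)@(5, 5): e=[44,28,8] → X
    (3,2)@(7, 5): e=[24,48,8] → X
    (4,2)@(9, 5): e=[4,68,8] → X
    (5,2)@(11, 5): e=[-16,88,8] → .
    (1,3)@(3, 7): e=[52,4,24] → X
    (4,3)@(9, 7): e=[-8,64,24] → .
    (1,4)@(3, 9): e=[40,0,40] → X  [on edge]
    (3,4)@(7, 9): e=[0,40,40] → .  [on edge]
    (1,5)@(3, 11): e=[28,-4,56] → .
    (2,5)@(5, 11): e=[8,16,56] → X
    (3,5)@(7, 11): e=[-12,36,56] → .
    (0,9)@(1, 19): e=[0,-40,120] → .  [on edge]
    (2,9)@(5, 19): e=[-40,0,120] → .  [on edge]
  covered (10 px):
    . . . . . . . .
    . . . . . . . .
    . X X X X . . .
    . X X X . . . .
    . X X . . . . .
    . . X . . . . .
    . . . . . . . .
    . . . . . . . .
    . . . . . . . .
    . . . . . . . .
    . . . . . . . .
T3:
  2·area = 16  (B↔C swapped to make it positive)
  edge (6, 6)→(4, 2): d=(-2,-4) top-left  bias=+0
  edge (4, 2)→(10, 6): d=(6,4) right/bottom  bias=-1
  edge (10, 6)→(6, 6): d=(-4,0) right/bottom  bias=-1
    (2,1)@(5, 3): e=[2,2,12] → X
    (3,1)@(7, 3): e=[10,-6,12] → .
    (2,2)@(5, 5): e=[-2,14,4] → .
    (3,2)@(7, 5): e=[6,6,4] → X
    (4,2)@(9, 5): e=[14,-2,4] → .
    (3,3)@(7, 7): e=[2,18,-4] → .
  covered (2 px):
    . . . . . . . .
    . . X . . . . .
    . . . X . . . .
    . . . . . . . .
    . . . . . . . .
    . . . . . . . .
    . . . . . . . .
    . . . . . . . .
    . . . . . . . .
    . . . . . . . .
    . . . . . . . .

Result: [[2,1],[3,2]]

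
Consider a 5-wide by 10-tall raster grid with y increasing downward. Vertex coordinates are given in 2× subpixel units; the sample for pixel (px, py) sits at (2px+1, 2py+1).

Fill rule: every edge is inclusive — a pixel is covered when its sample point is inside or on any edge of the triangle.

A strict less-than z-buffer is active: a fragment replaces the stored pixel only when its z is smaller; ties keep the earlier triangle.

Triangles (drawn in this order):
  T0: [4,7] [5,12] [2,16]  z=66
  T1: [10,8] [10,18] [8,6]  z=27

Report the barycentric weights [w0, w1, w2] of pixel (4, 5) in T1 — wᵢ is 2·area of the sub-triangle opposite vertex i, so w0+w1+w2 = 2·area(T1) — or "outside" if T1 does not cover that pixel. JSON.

T0:
  2·area = 19
  edge (4, 7)→(5, 12): d=(1,5) inclusive
  edge (5, 12)→(2, 16): d=(-3,4) inclusive
  edge (2, 16)→(4, 7): d=(2,-9) inclusive
    (1,6)@(3, 13): e=[11,5,3] → X
    (2,6)@(5, 13): e=[1,-3,21] → .
    (1,7)@(3, 15): e=[13,-1,7] → .
  covered (1 px):
    . . . . .
    . . . . .
    . . . . .
    . . . . .
    . . . . .
    . . . . .
    . X . . .
    . . . . .
    . . . . .
    . . . . .
T1:
  2·area = 20
  edge (10, 8)→(10, 18): d=(0,10) inclusive
  edge (10, 18)→(8, 6): d=(-2,-12) inclusive
  edge (8, 6)→(10, 8): d=(2,2) inclusive
    (1,0)@(3, 1): e=[70,-50,0] → .  [on edge]
    (2,1)@(5, 3): e=[50,-30,0] → .  [on edge]
    (3,2)@(7, 5): e=[30,-10,0] → .  [on edge]
    (4,3)@(9, 7): e=[10,10,0] → X  [on edge]
    (4,4)@(9, 9): e=[10,6,4] → X
    (4,5)@(9, 11): e=[10,2,8] → X
    (4,6)@(9, 13): e=[10,-2,12] → .
  covered (3 px):
    . . . . .
    . . . . .
    . . . . .
    . . . . X
    . . . . X
    . . . . X
    . . . . .
    . . . . .
    . . . . .
    . . . . .

Answer: [2,8,10]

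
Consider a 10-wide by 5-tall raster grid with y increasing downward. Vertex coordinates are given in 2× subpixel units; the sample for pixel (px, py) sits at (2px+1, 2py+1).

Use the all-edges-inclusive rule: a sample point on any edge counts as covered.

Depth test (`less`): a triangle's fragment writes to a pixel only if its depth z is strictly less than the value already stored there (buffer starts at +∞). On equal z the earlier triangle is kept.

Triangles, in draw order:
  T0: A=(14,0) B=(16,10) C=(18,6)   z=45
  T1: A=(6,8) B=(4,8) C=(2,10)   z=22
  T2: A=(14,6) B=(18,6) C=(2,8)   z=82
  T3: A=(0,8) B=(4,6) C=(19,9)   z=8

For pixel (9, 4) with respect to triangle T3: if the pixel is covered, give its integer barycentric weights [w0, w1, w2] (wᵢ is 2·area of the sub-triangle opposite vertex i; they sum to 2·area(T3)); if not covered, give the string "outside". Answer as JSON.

T0:
  2·area = 28  (B↔C swapped to make it positive)
  edge (14, 0)→(18, 6): d=(4,6) inclusive
  edge (18, 6)→(16, 10): d=(-2,4) inclusive
  edge (16, 10)→(14, 0): d=(-2,-10) inclusive
    (7,1)@(15, 3): e=[6,18,4] → #
    (8,1)@(17, 3): e=[-6,10,24] → ·
    (7,2)@(15, 5): e=[14,14,0] → #  [on edge]
    (8,2)@(17, 5): e=[2,6,20] → #
    (9,2)@(19, 5): e=[-10,-2,40] → ·
    (7,3)@(15, 7): e=[22,10,-4] → ·
    (8,3)@(17, 7): e=[10,2,16] → #
    (9,3)@(19, 7): e=[-2,-6,36] → ·
    (8,4)@(17, 9): e=[18,-2,12] → ·
  covered (4 px):
    · · · · · · · · · ·
    · · · · · · · # · ·
    · · · · · · · # # ·
    · · · · · · · · # ·
    · · · · · · · · · ·
T1:
  2·area = 4  (B↔C swapped to make it positive)
  edge (6, 8)→(2, 10): d=(-4,2) inclusive
  edge (2, 10)→(4, 8): d=(2,-2) inclusive
  edge (4, 8)→(6, 8): d=(2,0) inclusive
    (5,0)@(11, 1): e=[18,0,-14] → ·  [on edge]
    (4,1)@(9, 3): e=[14,0,-10] → ·  [on edge]
    (3,2)@(7, 5): e=[10,0,-6] → ·  [on edge]
    (2,3)@(5, 7): e=[6,0,-2] → ·  [on edge]
    (1,4)@(3, 9): e=[2,0,2] → #  [on edge]
    (2,4)@(5, 9): e=[-2,4,2] → ·
  covered (1 px):
    · · · · · · · · · ·
    · · · · · · · · · ·
    · · · · · · · · · ·
    · · · · · · · · · ·
    · # · · · · · · · ·
T2:
  2·area = 8
  edge (14, 6)→(18, 6): d=(4,0) inclusive
  edge (18, 6)→(2, 8): d=(-16,2) inclusive
  edge (2, 8)→(14, 6): d=(12,-2) inclusive
    (4,3)@(9, 7): e=[4,2,2] → #
    (5,3)@(11, 7): e=[4,-2,6] → ·
    (4,4)@(9, 9): e=[12,-30,26] → ·
  covered (1 px):
    · · · · · · · · · ·
    · · · · · · · · · ·
    · · · · · · · · · ·
    · · · · # · · · · ·
    · · · · · · · · · ·
T3:
  2·area = 42
  edge (0, 8)→(4, 6): d=(4,-2) inclusive
  edge (4, 6)→(19, 9): d=(15,3) inclusive
  edge (19, 9)→(0, 8): d=(-19,-1) inclusive
    (1,3)@(3, 7): e=[2,18,22] → #
    (2,3)@(5, 7): e=[6,12,24] → #
    (3,3)@(7, 7): e=[10,6,26] → #
    (4,3)@(9, 7): e=[14,0,28] → #  [on edge]
    (5,3)@(11, 7): e=[18,-6,30] → ·
    (1,4)@(3, 9): e=[10,48,-16] → ·
    (2,4)@(5, 9): e=[14,42,-14] → ·
    (3,4)@(7, 9): e=[18,36,-12] → ·
    (4,4)@(9, 9): e=[22,30,-10] → ·
    (9,4)@(19, 9): e=[42,0,0] → #  [on edge]
  covered (5 px):
    · · · · · · · · · ·
    · · · · · · · · · ·
    · · · · · · · · · ·
    · # # # # · · · · ·
    · · · · · · · · · #

Answer: [0,0,42]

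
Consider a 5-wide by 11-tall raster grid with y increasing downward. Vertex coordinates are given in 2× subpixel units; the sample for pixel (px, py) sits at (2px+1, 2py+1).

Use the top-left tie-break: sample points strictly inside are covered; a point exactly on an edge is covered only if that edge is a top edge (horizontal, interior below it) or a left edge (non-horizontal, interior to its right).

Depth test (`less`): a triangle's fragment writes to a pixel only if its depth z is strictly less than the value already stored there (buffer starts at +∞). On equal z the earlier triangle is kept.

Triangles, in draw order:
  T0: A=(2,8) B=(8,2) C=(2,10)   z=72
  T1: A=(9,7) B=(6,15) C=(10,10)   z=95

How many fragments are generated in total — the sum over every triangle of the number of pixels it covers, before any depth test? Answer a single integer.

T0:
  2·area = 12
  edge (2, 8)→(8, 2): d=(6,-6) top-left  bias=+0
  edge (8, 2)→(2, 10): d=(-6,8) right/bottom  bias=-1
  edge (2, 10)→(2, 8): d=(0,-2) top-left  bias=+0
    (4,0)@(9, 1): e=[0,-2,14] → ·  [on edge]
    (3,1)@(7, 3): e=[0,2,10] → █  [on edge]
    (4,1)@(9, 3): e=[12,-14,14] → ·
    (2,2)@(5, 5): e=[0,6,6] → █  [on edge]
    (3,2)@(7, 5): e=[12,-10,10] → ·
    (1,3)@(3, 7): e=[0,10,2] → █  [on edge]
    (2,3)@(5, 7): e=[12,-6,6] → ·
    (0,4)@(1, 9): e=[0,14,-2] → ·  [on edge]
    (1,4)@(3, 9): e=[12,-2,2] → ·
  covered (3 px):
    · · · · ·
    · · · █ ·
    · · █ · ·
    · █ · · ·
    · · · · ·
    · · · · ·
    · · · · ·
    · · · · ·
    · · · · ·
    · · · · ·
    · · · · ·
T1:
  2·area = 17  (B↔C swapped to make it positive)
  edge (9, 7)→(10, 10): d=(1,3) right/bottom  bias=-1
  edge (10, 10)→(6, 15): d=(-4,5) right/bottom  bias=-1
  edge (6, 15)→(9, 7): d=(3,-8) top-left  bias=+0
    (3,0)@(7, 1): e=[0,51,-34] → ·  [on edge]
    (4,3)@(9, 7): e=[0,17,0] → ·  [on edge]
    (4,4)@(9, 9): e=[2,9,6] → █
    (4,5)@(9, 11): e=[4,1,12] → █
    (3,6)@(7, 13): e=[12,3,2] → █
    (4,6)@(9, 13): e=[6,-7,18] → ·
    (3,7)@(7, 15): e=[14,-5,8] → ·
  covered (3 px):
    · · · · ·
    · · · · ·
    · · · · ·
    · · · · ·
    · · · · █
    · · · · █
    · · · █ ·
    · · · · ·
    · · · · ·
    · · · · ·
    · · · · ·

Result: 6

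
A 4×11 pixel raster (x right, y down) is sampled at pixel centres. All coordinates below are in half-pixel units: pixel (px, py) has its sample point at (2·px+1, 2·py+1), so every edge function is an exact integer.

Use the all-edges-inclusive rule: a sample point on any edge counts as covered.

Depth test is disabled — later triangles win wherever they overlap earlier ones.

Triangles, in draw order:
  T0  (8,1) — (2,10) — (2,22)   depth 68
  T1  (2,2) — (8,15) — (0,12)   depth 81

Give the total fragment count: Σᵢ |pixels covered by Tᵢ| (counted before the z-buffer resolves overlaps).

T0:
  2·area = 72  (B↔C swapped to make it positive)
  edge (8, 1)→(2, 22): d=(-6,21) inclusive
  edge (2, 22)→(2, 10): d=(0,-12) inclusive
  edge (2, 10)→(8, 1): d=(6,-9) inclusive
    (3,1)@(7, 3): e=[9,60,3] → #
    (3,2)@(7, 5): e=[-3,60,15] → ·
    (2,3)@(5, 7): e=[27,36,9] → #
    (3,3)@(7, 7): e=[-15,60,27] → ·
    (1,4)@(3, 9): e=[57,12,3] → #
    (3,4)@(7, 9): e=[-27,60,39] → ·
    (1,5)@(3, 11): e=[45,12,15] → #
    (3,5)@(7, 11): e=[-39,60,51] → ·
    (1,6)@(3, 13): e=[33,12,27] → #
    (2,6)@(5, 13): e=[-9,36,45] → ·
    (1,7)@(3, 15): e=[21,12,39] → #
    (2,7)@(5, 15): e=[-21,36,57] → ·
  covered (9 px):
    · · · ·
    · · · #
    · · · ·
    · · # ·
    · # # ·
    · # # ·
    · # · ·
    · # · ·
    · # · ·
    · · · ·
    · · · ·
T1:
  2·area = 86
  edge (2, 2)→(8, 15): d=(6,13) inclusive
  edge (8, 15)→(0, 12): d=(-8,-3) inclusive
  edge (0, 12)→(2, 2): d=(2,-10) inclusive
    (1,2)@(3, 5): e=[5,65,16] → #
    (2,2)@(5, 5): e=[-21,71,36] → ·
    (0,3)@(1, 7): e=[43,43,0] → #  [on edge]
    (2,3)@(5, 7): e=[-9,55,40] → ·
    (0,4)@(1, 9): e=[55,27,4] → #
    (2,4)@(5, 9): e=[3,39,44] → #
    (3,4)@(7, 9): e=[-23,45,64] → ·
    (0,5)@(1, 11): e=[67,11,8] → #
    (3,5)@(7, 11): e=[-11,29,68] → ·
    (0,6)@(1, 13): e=[79,-5,12] → ·
    (1,6)@(3, 13): e=[53,1,32] → #
    (3,6)@(7, 13): e=[1,13,72] → #
  covered (12 px):
    · · · ·
    · · · ·
    · # · ·
    # # · ·
    # # # ·
    # # # ·
    · # # #
    · · · ·
    · · · ·
    · · · ·
    · · · ·

Answer: 21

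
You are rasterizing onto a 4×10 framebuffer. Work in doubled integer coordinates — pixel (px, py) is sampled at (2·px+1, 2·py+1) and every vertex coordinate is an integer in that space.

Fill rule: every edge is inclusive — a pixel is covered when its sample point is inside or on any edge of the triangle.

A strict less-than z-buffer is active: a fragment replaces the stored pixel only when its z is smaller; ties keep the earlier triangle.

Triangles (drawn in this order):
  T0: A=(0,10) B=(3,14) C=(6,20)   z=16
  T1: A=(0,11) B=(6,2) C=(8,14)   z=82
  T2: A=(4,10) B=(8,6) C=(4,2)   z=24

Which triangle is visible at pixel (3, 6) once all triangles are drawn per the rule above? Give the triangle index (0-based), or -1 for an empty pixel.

T0:
  2·area = 6
  edge (0, 10)→(3, 14): d=(3,4) inclusive
  edge (3, 14)→(6, 20): d=(3,6) inclusive
  edge (6, 20)→(0, 10): d=(-6,-10) inclusive
    (1,7)@(3, 15): e=[3,3,0] → #  [on edge]
    (2,7)@(5, 15): e=[-5,-9,20] → ·
    (1,8)@(3, 17): e=[9,9,-12] → ·
  covered (1 px):
    · · · ·
    · · · ·
    · · · ·
    · · · ·
    · · · ·
    · · · ·
    · · · ·
    · # · ·
    · · · ·
    · · · ·
T1:
  2·area = 90
  edge (0, 11)→(6, 2): d=(6,-9) inclusive
  edge (6, 2)→(8, 14): d=(2,12) inclusive
  edge (8, 14)→(0, 11): d=(-8,-3) inclusive
    (2,2)@(5, 5): e=[9,18,63] → #
    (3,2)@(7, 5): e=[27,-6,69] → ·
    (1,3)@(3, 7): e=[3,46,41] → #
    (3,3)@(7, 7): e=[39,-2,53] → ·
    (1,4)@(3, 9): e=[15,50,25] → #
    (3,4)@(7, 9): e=[51,2,37] → #
    (0,5)@(1, 11): e=[9,78,3] → #
    (0,6)@(1, 13): e=[21,82,-13] → ·
    (1,6)@(3, 13): e=[39,58,-7] → ·
    (2,6)@(5, 13): e=[57,34,-1] → ·
    (3,6)@(7, 13): e=[75,10,5] → #
    (3,7)@(7, 15): e=[87,14,-11] → ·
  covered (11 px):
    · · · ·
    · · · ·
    · · # ·
    · # # ·
    · # # #
    # # # #
    · · · #
    · · · ·
    · · · ·
    · · · ·
T2:
  2·area = 32  (B↔C swapped to make it positive)
  edge (4, 10)→(4, 2): d=(0,-8) inclusive
  edge (4, 2)→(8, 6): d=(4,4) inclusive
  edge (8, 6)→(4, 10): d=(-4,4) inclusive
    (1,0)@(3, 1): e=[-8,0,40] → ·  [on edge]
    (2,1)@(5, 3): e=[8,0,24] → #  [on edge]
    (3,1)@(7, 3): e=[24,-8,16] → ·
    (2,2)@(5, 5): e=[8,8,16] → #
    (3,2)@(7, 5): e=[24,0,8] → #  [on edge]
    (2,3)@(5, 7): e=[8,16,8] → #
    (3,3)@(7, 7): e=[24,8,0] → #  [on edge]
    (2,4)@(5, 9): e=[8,24,0] → #  [on edge]
    (3,4)@(7, 9): e=[24,16,-8] → ·
    (1,5)@(3, 11): e=[-8,40,0] → ·  [on edge]
    (2,5)@(5, 11): e=[8,32,-8] → ·
    (0,6)@(1, 13): e=[-24,56,0] → ·  [on edge]
  covered (6 px):
    · · · ·
    · · # ·
    · · # #
    · · # #
    · · # ·
    · · · ·
    · · · ·
    · · · ·
    · · · ·
    · · · ·

Z-buffer (winner per pixel, '.' = empty):
  . . . .
  . . 2 .
  . . 2 2
  . 1 2 2
  . 1 2 1
  1 1 1 1
  . . . 1
  . 0 . .
  . . . .
  . . . .

Answer: 1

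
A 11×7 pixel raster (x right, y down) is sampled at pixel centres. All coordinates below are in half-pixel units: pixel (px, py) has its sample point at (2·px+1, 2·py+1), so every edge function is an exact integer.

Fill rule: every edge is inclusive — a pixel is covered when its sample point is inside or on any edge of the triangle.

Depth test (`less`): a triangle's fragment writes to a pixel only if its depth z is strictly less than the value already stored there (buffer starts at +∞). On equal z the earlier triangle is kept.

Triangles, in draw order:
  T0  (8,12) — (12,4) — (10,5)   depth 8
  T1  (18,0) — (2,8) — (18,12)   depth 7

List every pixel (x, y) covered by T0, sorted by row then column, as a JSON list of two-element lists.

T0:
  2·area = 12  (B↔C swapped to make it positive)
  edge (8, 12)→(10, 5): d=(2,-7) inclusive
  edge (10, 5)→(12, 4): d=(2,-1) inclusive
  edge (12, 4)→(8, 12): d=(-4,8) inclusive
    (5,2)@(11, 5): e=[7,1,4] → █
    (6,2)@(13, 5): e=[21,3,-12] → ·
    (5,3)@(11, 7): e=[11,5,-4] → ·
    (4,4)@(9, 9): e=[1,7,4] → █
    (5,4)@(11, 9): e=[15,9,-12] → ·
    (4,5)@(9, 11): e=[5,11,-4] → ·
  covered (2 px):
    · · · · · · · · · · ·
    · · · · · · · · · · ·
    · · · · · █ · · · · ·
    · · · · · · · · · · ·
    · · · · █ · · · · · ·
    · · · · · · · · · · ·
    · · · · · · · · · · ·
T1:
  2·area = 192  (B↔C swapped to make it positive)
  edge (18, 0)→(18, 12): d=(0,12) inclusive
  edge (18, 12)→(2, 8): d=(-16,-4) inclusive
  edge (2, 8)→(18, 0): d=(16,-8) inclusive
    (8,0)@(17, 1): e=[12,172,8] → █
    (9,0)@(19, 1): e=[-12,180,24] → ·
    (6,1)@(13, 3): e=[60,124,8] → █
    (7,1)@(15, 3): e=[36,132,24] → █
    (9,1)@(19, 3): e=[-12,148,56] → ·
    (4,2)@(9, 5): e=[108,76,8] → █
    (5,2)@(11, 5): e=[84,84,24] → █
    (9,2)@(19, 5): e=[-12,116,88] → ·
    (2,3)@(5, 7): e=[156,28,8] → █
    (3,3)@(7, 7): e=[132,36,24] → █
    (9,3)@(19, 7): e=[-12,84,120] → ·
    (2,4)@(5, 9): e=[156,-4,40] → ·
  covered (24 px):
    · · · · · · · · █ · ·
    · · · · · · █ █ █ · ·
    · · · · █ █ █ █ █ · ·
    · · █ █ █ █ █ █ █ · ·
    · · · █ █ █ █ █ █ · ·
    · · · · · · · █ █ · ·
    · · · · · · · · · · ·

Answer: [[5,2],[4,4]]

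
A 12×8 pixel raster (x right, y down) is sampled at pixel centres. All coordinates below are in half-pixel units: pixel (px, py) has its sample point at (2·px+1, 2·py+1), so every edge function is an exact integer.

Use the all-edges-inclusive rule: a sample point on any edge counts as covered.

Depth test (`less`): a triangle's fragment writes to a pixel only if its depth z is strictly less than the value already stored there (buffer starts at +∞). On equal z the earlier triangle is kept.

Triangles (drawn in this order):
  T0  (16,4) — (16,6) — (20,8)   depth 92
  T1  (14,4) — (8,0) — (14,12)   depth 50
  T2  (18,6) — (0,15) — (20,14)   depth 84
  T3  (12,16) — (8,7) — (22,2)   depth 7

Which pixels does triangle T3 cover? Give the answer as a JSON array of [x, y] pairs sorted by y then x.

T0:
  2·area = 8  (B↔C swapped to make it positive)
  edge (16, 4)→(20, 8): d=(4,4) inclusive
  edge (20, 8)→(16, 6): d=(-4,-2) inclusive
  edge (16, 6)→(16, 4): d=(0,-2) inclusive
    (6,0)@(13, 1): e=[0,14,-6] → ·  [on edge]
    (7,1)@(15, 3): e=[0,10,-2] → ·  [on edge]
    (8,2)@(17, 5): e=[0,6,2] → #  [on edge]
    (9,2)@(19, 5): e=[-8,10,6] → ·
    (8,3)@(17, 7): e=[8,-2,2] → ·
    (9,3)@(19, 7): e=[0,2,6] → #  [on edge]
    (10,3)@(21, 7): e=[-8,6,10] → ·
    (9,4)@(19, 9): e=[8,-6,6] → ·
    (10,4)@(21, 9): e=[0,-2,10] → ·  [on edge]
    (11,5)@(23, 11): e=[0,-6,14] → ·  [on edge]
  covered (2 px):
    · · · · · · · · · · · ·
    · · · · · · · · · · · ·
    · · · · · · · · # · · ·
    · · · · · · · · · # · ·
    · · · · · · · · · · · ·
    · · · · · · · · · · · ·
    · · · · · · · · · · · ·
    · · · · · · · · · · · ·
T1:
  2·area = 48  (B↔C swapped to make it positive)
  edge (14, 4)→(14, 12): d=(0,8) inclusive
  edge (14, 12)→(8, 0): d=(-6,-12) inclusive
  edge (8, 0)→(14, 4): d=(6,4) inclusive
    (4,0)@(9, 1): e=[40,6,2] → #
    (5,0)@(11, 1): e=[24,30,-6] → ·
    (4,1)@(9, 3): e=[40,-6,14] → ·
    (5,1)@(11, 3): e=[24,18,6] → #
    (6,1)@(13, 3): e=[8,42,-2] → ·
    (5,2)@(11, 5): e=[24,6,18] → #
    (6,2)@(13, 5): e=[8,30,10] → #
    (7,2)@(15, 5): e=[-8,54,2] → ·
    (5,3)@(11, 7): e=[24,-6,30] → ·
    (6,3)@(13, 7): e=[8,18,22] → #
    (7,3)@(15, 7): e=[-8,42,14] → ·
    (6,4)@(13, 9): e=[8,6,34] → #
  covered (6 px):
    · · · · # · · · · · · ·
    · · · · · # · · · · · ·
    · · · · · # # · · · · ·
    · · · · · · # · · · · ·
    · · · · · · # · · · · ·
    · · · · · · · · · · · ·
    · · · · · · · · · · · ·
    · · · · · · · · · · · ·
T2:
  2·area = 162  (B↔C swapped to make it positive)
  edge (18, 6)→(20, 14): d=(2,8) inclusive
  edge (20, 14)→(0, 15): d=(-20,1) inclusive
  edge (0, 15)→(18, 6): d=(18,-9) inclusive
    (8,3)@(17, 7): e=[10,143,9] → #
    (9,3)@(19, 7): e=[-6,141,27] → ·
    (6,4)@(13, 9): e=[46,107,9] → #
    (7,4)@(15, 9): e=[30,105,27] → #
    (9,4)@(19, 9): e=[-2,101,63] → ·
    (4,5)@(9, 11): e=[82,71,9] → #
    (5,5)@(11, 11): e=[66,69,27] → #
    (9,5)@(19, 11): e=[2,61,99] → #
    (10,5)@(21, 11): e=[-14,59,117] → ·
    (2,6)@(5, 13): e=[118,35,9] → #
    (3,6)@(7, 13): e=[102,33,27] → #
    (10,6)@(21, 13): e=[-10,19,153] → ·
  covered (18 px):
    · · · · · · · · · · · ·
    · · · · · · · · · · · ·
    · · · · · · · · · · · ·
    · · · · · · · · # · · ·
    · · · · · · # # # · · ·
    · · · · # # # # # # · ·
    · · # # # # # # # # · ·
    · · · · · · · · · · · ·
T3:
  2·area = 146
  edge (12, 16)→(8, 7): d=(-4,-9) inclusive
  edge (8, 7)→(22, 2): d=(14,-5) inclusive
  edge (22, 2)→(12, 16): d=(-10,14) inclusive
    (10,1)@(21, 3): e=[133,9,4] → #
    (11,1)@(23, 3): e=[151,19,-24] → ·
    (7,2)@(15, 5): e=[71,7,68] → #
    (8,2)@(17, 5): e=[89,17,40] → #
    (9,2)@(19, 5): e=[107,27,12] → #
    (10,2)@(21, 5): e=[125,37,-16] → ·
    (4,3)@(9, 7): e=[9,5,132] → #
    (5,3)@(11, 7): e=[27,15,104] → #
    (6,3)@(13, 7): e=[45,25,76] → #
    (9,3)@(19, 7): e=[99,55,-8] → ·
    (4,4)@(9, 9): e=[1,33,112] → #
    (8,4)@(17, 9): e=[73,73,0] → #  [on edge]
  covered (19 px):
    · · · · · · · · · · · ·
    · · · · · · · · · · # ·
    · · · · · · · # # # · ·
    · · · · # # # # # · · ·
    · · · · # # # # # · · ·
    · · · · · # # # · · · ·
    · · · · · # # · · · · ·
    · · · · · · · · · · · ·

Result: [[10,1],[7,2],[8,2],[9,2],[4,3],[5,3],[6,3],[7,3],[8,3],[4,4],[5,4],[6,4],[7,4],[8,4],[5,5],[6,5],[7,5],[5,6],[6,6]]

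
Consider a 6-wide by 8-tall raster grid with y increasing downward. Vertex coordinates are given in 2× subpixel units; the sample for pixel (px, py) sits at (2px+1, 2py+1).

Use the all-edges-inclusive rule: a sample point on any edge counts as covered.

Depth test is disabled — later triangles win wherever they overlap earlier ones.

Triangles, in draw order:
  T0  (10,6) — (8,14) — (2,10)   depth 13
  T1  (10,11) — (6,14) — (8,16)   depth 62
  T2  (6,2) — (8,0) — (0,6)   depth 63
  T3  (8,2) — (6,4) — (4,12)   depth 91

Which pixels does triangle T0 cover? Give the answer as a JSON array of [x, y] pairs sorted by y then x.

T0:
  2·area = 56
  edge (10, 6)→(8, 14): d=(-2,8) inclusive
  edge (8, 14)→(2, 10): d=(-6,-4) inclusive
  edge (2, 10)→(10, 6): d=(8,-4) inclusive
    (4,3)@(9, 7): e=[6,46,4] → X
    (5,3)@(11, 7): e=[-10,54,12] → .
    (2,4)@(5, 9): e=[34,18,4] → X
    (3,4)@(7, 9): e=[18,26,12] → X
    (5,4)@(11, 9): e=[-14,42,28] → .
    (2,5)@(5, 11): e=[30,6,20] → X
    (4,5)@(9, 11): e=[-2,22,36] → .
    (2,6)@(5, 13): e=[26,-6,36] → .
    (3,6)@(7, 13): e=[10,2,44] → X
    (4,6)@(9, 13): e=[-6,10,52] → .
    (3,7)@(7, 15): e=[6,-10,60] → .
  covered (7 px):
    . . . . . .
    . . . . . .
    . . . . . .
    . . . . X .
    . . X X X .
    . . X X . .
    . . . X . .
    . . . . . .
T1:
  2·area = 14  (B↔C swapped to make it positive)
  edge (10, 11)→(8, 16): d=(-2,5) inclusive
  edge (8, 16)→(6, 14): d=(-2,-2) inclusive
  edge (6, 14)→(10, 11): d=(4,-3) inclusive
    (0,4)@(1, 9): e=[49,0,-35] → .  [on edge]
    (1,5)@(3, 11): e=[35,0,-21] → .  [on edge]
    (2,6)@(5, 13): e=[21,0,-7] → .  [on edge]
    (4,6)@(9, 13): e=[1,8,5] → X
    (5,6)@(11, 13): e=[-9,12,11] → .
    (3,7)@(7, 15): e=[7,0,7] → X  [on edge]
    (4,7)@(9, 15): e=[-3,4,13] → .
  covered (2 px):
    . . . . . .
    . . . . . .
    . . . . . .
    . . . . . .
    . . . . . .
    . . . . . .
    . . . . X .
    . . . X . .
T2:
  2·area = 4  (B↔C swapped to make it positive)
  edge (6, 2)→(0, 6): d=(-6,4) inclusive
  edge (0, 6)→(8, 0): d=(8,-6) inclusive
  edge (8, 0)→(6, 2): d=(-2,2) inclusive
    (3,0)@(7, 1): e=[2,2,0] → X  [on edge]
    (4,0)@(9, 1): e=[-6,14,-4] → .
    (2,1)@(5, 3): e=[-2,6,0] → .  [on edge]
    (3,1)@(7, 3): e=[-10,18,-4] → .
    (1,2)@(3, 5): e=[-6,10,0] → .  [on edge]
    (0,3)@(1, 7): e=[-10,14,0] → .  [on edge]
  covered (1 px):
    . . . X . .
    . . . . . .
    . . . . . .
    . . . . . .
    . . . . . .
    . . . . . .
    . . . . . .
    . . . . . .
T3:
  2·area = 12  (B↔C swapped to make it positive)
  edge (8, 2)→(4, 12): d=(-4,10) inclusive
  edge (4, 12)→(6, 4): d=(2,-8) inclusive
  edge (6, 4)→(8, 2): d=(2,-2) inclusive
    (4,0)@(9, 1): e=[-6,18,0] → .  [on edge]
    (3,1)@(7, 3): e=[6,6,0] → X  [on edge]
    (4,1)@(9, 3): e=[-14,22,4] → .
    (2,2)@(5, 5): e=[18,-6,0] → .  [on edge]
    (3,2)@(7, 5): e=[-2,10,4] → .
    (1,3)@(3, 7): e=[30,-18,0] → .  [on edge]
    (0,4)@(1, 9): e=[42,-30,0] → .  [on edge]
    (2,4)@(5, 9): e=[2,2,8] → X
    (3,4)@(7, 9): e=[-18,18,12] → .
    (2,5)@(5, 11): e=[-6,6,12] → .
  covered (2 px):
    . . . . . .
    . . . X . .
    . . . . . .
    . . . . . .
    . . X . . .
    . . . . . .
    . . . . . .
    . . . . . .

Result: [[4,3],[2,4],[3,4],[4,4],[2,5],[3,5],[3,6]]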